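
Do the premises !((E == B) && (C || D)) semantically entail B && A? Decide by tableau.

No

Initial set: {!((E == B) && (C || D)); !(B && A)}.
!((E == B) && (C || D)): β-rule — branch into !(E == B)  //  !(C || D).
  branch 1 (add !(E == B)):
    !(B && A): β-rule — branch into !B  //  !A.
      branch 1.1 (add !B):
        !(E == B): β-rule — branch into E, !B  //  !E, B.
          branch 1.1.1 (add E, !B):
            ○ open, literals {B=false, E=true}.
          branch 1.1.2 (add !E, B):
            × closes — contains both B and !B.
      branch 1.2 (add !A):
        !(E == B): β-rule — branch into E, !B  //  !E, B.
          branch 1.2.1 (add E, !B):
            ○ open, literals {A=false, B=false, E=true}.
          branch 1.2.2 (add !E, B):
            ○ open, literals {A=false, B=true, E=false}.
  branch 2 (add !(C || D)):
    !(C || D): α-rule — add !C, !D.
    !(B && A): β-rule — branch into !B  //  !A.
      branch 2.1 (add !B):
        ○ open, literals {B=false, C=false, D=false}.
      branch 2.2 (add !A):
        ○ open, literals {A=false, C=false, D=false}.
1 branch closed, 5 open.
An open branch gives a countermodel: B=false, E=true (unmentioned atoms arbitrary); the premises hold there but the conclusion fails.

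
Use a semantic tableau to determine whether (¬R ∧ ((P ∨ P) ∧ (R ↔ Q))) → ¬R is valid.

Assume the negation and expand:
Initial set: {¬((¬R ∧ ((P ∨ P) ∧ (R ↔ Q))) → ¬R)}.
¬((¬R ∧ ((P ∨ P) ∧ (R ↔ Q))) → ¬R): α-rule — add (¬R ∧ ((P ∨ P) ∧ (R ↔ Q))), ¬¬R.
(¬R ∧ ((P ∨ P) ∧ (R ↔ Q))): α-rule — add ¬R, ((P ∨ P) ∧ (R ↔ Q)).
× closes — contains both R and ¬R.
All 1 branch closes.
Every branch closed, so the negation is unsatisfiable and the formula is valid.

Valid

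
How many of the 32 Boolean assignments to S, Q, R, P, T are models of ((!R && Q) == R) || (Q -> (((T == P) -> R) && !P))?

22

Initial set: {(((!R && Q) == R) || (Q -> (((T == P) -> R) && !P)))}.
(((!R && Q) == R) || (Q -> (((T == P) -> R) && !P))): β-rule — branch into ((!R && Q) == R)  //  (Q -> (((T == P) -> R) && !P)).
  branch 1 (add ((!R && Q) == R)):
    ((!R && Q) == R): β-rule — branch into (!R && Q), R  //  !(!R && Q), !R.
      branch 1.1 (add (!R && Q), R):
        (!R && Q): α-rule — add !R, Q.
        × closes — contains both R and !R.
      branch 1.2 (add !(!R && Q), !R):
        !(!R && Q): β-rule — branch into !!R  //  !Q.
          branch 1.2.1 (add !!R):
            × closes — contains both R and !R.
          branch 1.2.2 (add !Q):
            ○ open, literals {Q=F, R=F}.
  branch 2 (add (Q -> (((T == P) -> R) && !P))):
    (Q -> (((T == P) -> R) && !P)): β-rule — branch into !Q  //  (((T == P) -> R) && !P).
      branch 2.1 (add !Q):
        ○ open, literals {Q=F}.
      branch 2.2 (add (((T == P) -> R) && !P)):
        (((T == P) -> R) && !P): α-rule — add ((T == P) -> R), !P.
        ((T == P) -> R): β-rule — branch into !(T == P)  //  R.
          branch 2.2.1 (add !(T == P)):
            !(T == P): β-rule — branch into T, !P  //  !T, P.
              branch 2.2.1.1 (add T, !P):
                ○ open, literals {P=F, T=T}.
              branch 2.2.1.2 (add !T, P):
                × closes — contains both P and !P.
          branch 2.2.2 (add R):
            ○ open, literals {P=F, R=T}.
3 branches closed, 4 open.
Each open branch fixes some atoms; the unmentioned ones are free. Counting distinct full assignments: branch {Q=F, R=F} (S, P, T) contributes 8 new; branch {Q=F} (S, R, P, T) contributes 8 new; branch {P=F, T=T} (S, Q, R) contributes 4 new; branch {P=F, R=T} (S, Q, T) contributes 2 new. Total: 22.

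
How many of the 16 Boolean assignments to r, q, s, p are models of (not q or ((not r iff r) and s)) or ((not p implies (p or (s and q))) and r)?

Initial set: {((not q or ((not r iff r) and s)) or ((not p implies (p or (s and q))) and r))}.
((not q or ((not r iff r) and s)) or ((not p implies (p or (s and q))) and r)): β-rule — branch into (not q or ((not r iff r) and s))  //  ((not p implies (p or (s and q))) and r).
  branch 1 (add (not q or ((not r iff r) and s))):
    (not q or ((not r iff r) and s)): β-rule — branch into not q  //  ((not r iff r) and s).
      branch 1.1 (add not q):
        ○ open, literals {q=F}.
      branch 1.2 (add ((not r iff r) and s)):
        ((not r iff r) and s): α-rule — add (not r iff r), s.
        (not r iff r): β-rule — branch into not r, r  //  not not r, not r.
          branch 1.2.1 (add not r, r):
            × closes — contains both r and not r.
          branch 1.2.2 (add not not r, not r):
            × closes — contains both r and not r.
  branch 2 (add ((not p implies (p or (s and q))) and r)):
    ((not p implies (p or (s and q))) and r): α-rule — add (not p implies (p or (s and q))), r.
    (not p implies (p or (s and q))): β-rule — branch into not not p  //  (p or (s and q)).
      branch 2.1 (add not not p):
        ○ open, literals {p=T, r=T}.
      branch 2.2 (add (p or (s and q))):
        (p or (s and q)): β-rule — branch into p  //  (s and q).
          branch 2.2.1 (add p):
            ○ open, literals {p=T, r=T}.
          branch 2.2.2 (add (s and q)):
            (s and q): α-rule — add s, q.
            ○ open, literals {q=T, r=T, s=T}.
2 branches closed, 4 open.
Each open branch fixes some atoms; the unmentioned ones are free. Counting distinct full assignments: branch {q=F} (r, s, p) contributes 8 new; branch {p=T, r=T} (q, s) contributes 2 new; branch {p=T, r=T} (q, s) contributes 0 new; branch {q=T, r=T, s=T} (p) contributes 1 new. Total: 11.

11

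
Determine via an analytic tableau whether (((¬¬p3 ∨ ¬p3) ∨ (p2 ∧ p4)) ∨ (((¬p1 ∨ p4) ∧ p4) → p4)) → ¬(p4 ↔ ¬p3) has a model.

Satisfiable

Initial set: {T ((((¬¬p3 ∨ ¬p3) ∨ (p2 ∧ p4)) ∨ (((¬p1 ∨ p4) ∧ p4) → p4)) → ¬(p4 ↔ ¬p3))}.
T ((((¬¬p3 ∨ ¬p3) ∨ (p2 ∧ p4)) ∨ (((¬p1 ∨ p4) ∧ p4) → p4)) → ¬(p4 ↔ ¬p3)): β-rule — branch into F (((¬¬p3 ∨ ¬p3) ∨ (p2 ∧ p4)) ∨ (((¬p1 ∨ p4) ∧ p4) → p4))  //  T ¬(p4 ↔ ¬p3).
  branch 1 (add F (((¬¬p3 ∨ ¬p3) ∨ (p2 ∧ p4)) ∨ (((¬p1 ∨ p4) ∧ p4) → p4))):
    F (((¬¬p3 ∨ ¬p3) ∨ (p2 ∧ p4)) ∨ (((¬p1 ∨ p4) ∧ p4) → p4)): α-rule — add F ((¬¬p3 ∨ ¬p3) ∨ (p2 ∧ p4)), F (((¬p1 ∨ p4) ∧ p4) → p4).
    F ((¬¬p3 ∨ ¬p3) ∨ (p2 ∧ p4)): α-rule — add F (¬¬p3 ∨ ¬p3), F (p2 ∧ p4).
    F (((¬p1 ∨ p4) ∧ p4) → p4): α-rule — add T ((¬p1 ∨ p4) ∧ p4), F p4.
    F (¬¬p3 ∨ ¬p3): α-rule — add F ¬¬p3, F ¬p3.
    T ((¬p1 ∨ p4) ∧ p4): α-rule — add T (¬p1 ∨ p4), T p4.
    × closes — contains both p4 and ¬p4.
  branch 2 (add T ¬(p4 ↔ ¬p3)):
    T ¬(p4 ↔ ¬p3): β-rule — branch into T p4, F ¬p3  //  F p4, T ¬p3.
      branch 2.1 (add T p4, F ¬p3):
        ○ open, literals {p3=true, p4=true}.
      branch 2.2 (add F p4, T ¬p3):
        ○ open, literals {p3=false, p4=false}.
1 branch closed, 2 open.
An open branch gives a satisfying assignment: p3=true, p4=true.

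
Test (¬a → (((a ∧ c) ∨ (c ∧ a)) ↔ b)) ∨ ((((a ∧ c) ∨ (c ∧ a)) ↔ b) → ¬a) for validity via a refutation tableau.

Assume the negation and expand:
Initial set: {¬((¬a → (((a ∧ c) ∨ (c ∧ a)) ↔ b)) ∨ ((((a ∧ c) ∨ (c ∧ a)) ↔ b) → ¬a))}.
¬((¬a → (((a ∧ c) ∨ (c ∧ a)) ↔ b)) ∨ ((((a ∧ c) ∨ (c ∧ a)) ↔ b) → ¬a)): α-rule — add ¬(¬a → (((a ∧ c) ∨ (c ∧ a)) ↔ b)), ¬((((a ∧ c) ∨ (c ∧ a)) ↔ b) → ¬a).
¬(¬a → (((a ∧ c) ∨ (c ∧ a)) ↔ b)): α-rule — add ¬a, ¬(((a ∧ c) ∨ (c ∧ a)) ↔ b).
¬((((a ∧ c) ∨ (c ∧ a)) ↔ b) → ¬a): α-rule — add (((a ∧ c) ∨ (c ∧ a)) ↔ b), ¬¬a.
× closes — contains both a and ¬a.
All 1 branch closes.
Every branch closed, so the negation is unsatisfiable and the formula is valid.

Valid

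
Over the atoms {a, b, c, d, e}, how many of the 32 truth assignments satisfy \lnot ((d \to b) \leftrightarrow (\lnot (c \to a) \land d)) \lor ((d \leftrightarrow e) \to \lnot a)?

Initial set: {(\lnot ((d \to b) \leftrightarrow (\lnot (c \to a) \land d)) \lor ((d \leftrightarrow e) \to \lnot a))}.
(\lnot ((d \to b) \leftrightarrow (\lnot (c \to a) \land d)) \lor ((d \leftrightarrow e) \to \lnot a)): β-rule — branch into \lnot ((d \to b) \leftrightarrow (\lnot (c \to a) \land d))  //  ((d \leftrightarrow e) \to \lnot a).
  branch 1 (add \lnot ((d \to b) \leftrightarrow (\lnot (c \to a) \land d))):
    \lnot ((d \to b) \leftrightarrow (\lnot (c \to a) \land d)): β-rule — branch into (d \to b), \lnot (\lnot (c \to a) \land d)  //  \lnot (d \to b), (\lnot (c \to a) \land d).
      branch 1.1 (add (d \to b), \lnot (\lnot (c \to a) \land d)):
        (d \to b): β-rule — branch into \lnot d  //  b.
          branch 1.1.1 (add \lnot d):
            \lnot (\lnot (c \to a) \land d): β-rule — branch into \lnot \lnot (c \to a)  //  \lnot d.
              branch 1.1.1.1 (add \lnot \lnot (c \to a)):
                \lnot \lnot (c \to a): β-rule — branch into \lnot c  //  a.
                  branch 1.1.1.1.1 (add \lnot c):
                    ○ open, literals {c=F, d=F}.
                  branch 1.1.1.1.2 (add a):
                    ○ open, literals {a=T, d=F}.
              branch 1.1.1.2 (add \lnot d):
                ○ open, literals {d=F}.
          branch 1.1.2 (add b):
            \lnot (\lnot (c \to a) \land d): β-rule — branch into \lnot \lnot (c \to a)  //  \lnot d.
              branch 1.1.2.1 (add \lnot \lnot (c \to a)):
                \lnot \lnot (c \to a): β-rule — branch into \lnot c  //  a.
                  branch 1.1.2.1.1 (add \lnot c):
                    ○ open, literals {b=T, c=F}.
                  branch 1.1.2.1.2 (add a):
                    ○ open, literals {a=T, b=T}.
              branch 1.1.2.2 (add \lnot d):
                ○ open, literals {b=T, d=F}.
      branch 1.2 (add \lnot (d \to b), (\lnot (c \to a) \land d)):
        \lnot (d \to b): α-rule — add d, \lnot b.
        (\lnot (c \to a) \land d): α-rule — add \lnot (c \to a), d.
        \lnot (c \to a): α-rule — add c, \lnot a.
        ○ open, literals {a=F, b=F, c=T, d=T}.
  branch 2 (add ((d \leftrightarrow e) \to \lnot a)):
    ((d \leftrightarrow e) \to \lnot a): β-rule — branch into \lnot (d \leftrightarrow e)  //  \lnot a.
      branch 2.1 (add \lnot (d \leftrightarrow e)):
        \lnot (d \leftrightarrow e): β-rule — branch into d, \lnot e  //  \lnot d, e.
          branch 2.1.1 (add d, \lnot e):
            ○ open, literals {d=T, e=F}.
          branch 2.1.2 (add \lnot d, e):
            ○ open, literals {d=F, e=T}.
      branch 2.2 (add \lnot a):
        ○ open, literals {a=F}.
0 branches closed, 10 open.
Each open branch fixes some atoms; the unmentioned ones are free. Counting distinct full assignments: branch {c=F, d=F} (a, b, e) contributes 8 new; branch {a=T, d=F} (b, c, e) contributes 4 new; branch {d=F} (a, b, c, e) contributes 4 new; branch {b=T, c=F} (a, d, e) contributes 4 new; branch {a=T, b=T} (c, d, e) contributes 2 new; branch {b=T, d=F} (a, c, e) contributes 0 new; branch {a=F, b=F, c=T, d=T} (e) contributes 2 new; branch {d=T, e=F} (a, b, c) contributes 4 new; branch {d=F, e=T} (a, b, c) contributes 0 new; branch {a=F} (b, c, d, e) contributes 2 new. Total: 30.

30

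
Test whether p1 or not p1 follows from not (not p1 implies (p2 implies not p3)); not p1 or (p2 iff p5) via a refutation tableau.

Initial set: {not (not p1 implies (p2 implies not p3)); (not p1 or (p2 iff p5)); not (p1 or not p1)}.
not (not p1 implies (p2 implies not p3)): α-rule — add not p1, not (p2 implies not p3).
not (p1 or not p1): α-rule — add not p1, not not p1.
× closes — contains both p1 and not p1.
All 1 branch closes.
Every branch closed, so the premises entail the conclusion.

Yes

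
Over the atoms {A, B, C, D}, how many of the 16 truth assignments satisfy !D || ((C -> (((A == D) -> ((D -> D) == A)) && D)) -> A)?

12

Initial set: {(!D || ((C -> (((A == D) -> ((D -> D) == A)) && D)) -> A))}.
(!D || ((C -> (((A == D) -> ((D -> D) == A)) && D)) -> A)): β-rule — branch into !D  //  ((C -> (((A == D) -> ((D -> D) == A)) && D)) -> A).
  branch 1 (add !D):
    ○ open, literals {D=0}.
  branch 2 (add ((C -> (((A == D) -> ((D -> D) == A)) && D)) -> A)):
    ((C -> (((A == D) -> ((D -> D) == A)) && D)) -> A): β-rule — branch into !(C -> (((A == D) -> ((D -> D) == A)) && D))  //  A.
      branch 2.1 (add !(C -> (((A == D) -> ((D -> D) == A)) && D))):
        !(C -> (((A == D) -> ((D -> D) == A)) && D)): α-rule — add C, !(((A == D) -> ((D -> D) == A)) && D).
        !(((A == D) -> ((D -> D) == A)) && D): β-rule — branch into !((A == D) -> ((D -> D) == A))  //  !D.
          branch 2.1.1 (add !((A == D) -> ((D -> D) == A))):
            !((A == D) -> ((D -> D) == A)): α-rule — add (A == D), !((D -> D) == A).
            (A == D): β-rule — branch into A, D  //  !A, !D.
              branch 2.1.1.1 (add A, D):
                !((D -> D) == A): β-rule — branch into (D -> D), !A  //  !(D -> D), A.
                  branch 2.1.1.1.1 (add (D -> D), !A):
                    × closes — contains both A and !A.
                  branch 2.1.1.1.2 (add !(D -> D), A):
                    !(D -> D): α-rule — add D, !D.
                    × closes — contains both D and !D.
              branch 2.1.1.2 (add !A, !D):
                !((D -> D) == A): β-rule — branch into (D -> D), !A  //  !(D -> D), A.
                  branch 2.1.1.2.1 (add (D -> D), !A):
                    (D -> D): β-rule — branch into !D  //  D.
                      branch 2.1.1.2.1.1 (add !D):
                        ○ open, literals {A=0, C=1, D=0}.
                      branch 2.1.1.2.1.2 (add D):
                        × closes — contains both D and !D.
                  branch 2.1.1.2.2 (add !(D -> D), A):
                    × closes — contains both A and !A.
          branch 2.1.2 (add !D):
            ○ open, literals {C=1, D=0}.
      branch 2.2 (add A):
        ○ open, literals {A=1}.
4 branches closed, 4 open.
Each open branch fixes some atoms; the unmentioned ones are free. Counting distinct full assignments: branch {D=0} (A, B, C) contributes 8 new; branch {A=0, C=1, D=0} (B) contributes 0 new; branch {C=1, D=0} (A, B) contributes 0 new; branch {A=1} (B, C, D) contributes 4 new. Total: 12.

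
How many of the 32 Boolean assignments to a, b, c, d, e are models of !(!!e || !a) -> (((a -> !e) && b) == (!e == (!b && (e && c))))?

28

Initial set: {(!(!!e || !a) -> (((a -> !e) && b) == (!e == (!b && (e && c)))))}.
(!(!!e || !a) -> (((a -> !e) && b) == (!e == (!b && (e && c))))): β-rule — branch into !!(!!e || !a)  //  (((a -> !e) && b) == (!e == (!b && (e && c)))).
  branch 1 (add !!(!!e || !a)):
    !!(!!e || !a): β-rule — branch into !!e  //  !a.
      branch 1.1 (add !!e):
        !!e: drop double negation, giving e.
        ○ open, literals {e=true}.
      branch 1.2 (add !a):
        ○ open, literals {a=false}.
  branch 2 (add (((a -> !e) && b) == (!e == (!b && (e && c))))):
    (((a -> !e) && b) == (!e == (!b && (e && c)))): β-rule — branch into ((a -> !e) && b), (!e == (!b && (e && c)))  //  !((a -> !e) && b), !(!e == (!b && (e && c))).
      branch 2.1 (add ((a -> !e) && b), (!e == (!b && (e && c)))):
        ((a -> !e) && b): α-rule — add (a -> !e), b.
        (!e == (!b && (e && c))): β-rule — branch into !e, (!b && (e && c))  //  !!e, !(!b && (e && c)).
          branch 2.1.1 (add !e, (!b && (e && c))):
            (!b && (e && c)): α-rule — add !b, (e && c).
            × closes — contains both b and !b.
          branch 2.1.2 (add !!e, !(!b && (e && c))):
            (a -> !e): β-rule — branch into !a  //  !e.
              branch 2.1.2.1 (add !a):
                !(!b && (e && c)): β-rule — branch into !!b  //  !(e && c).
                  branch 2.1.2.1.1 (add !!b):
                    ○ open, literals {a=false, b=true, e=true}.
                  branch 2.1.2.1.2 (add !(e && c)):
                    !(e && c): β-rule — branch into !e  //  !c.
                      branch 2.1.2.1.2.1 (add !e):
                        × closes — contains both e and !e.
                      branch 2.1.2.1.2.2 (add !c):
                        ○ open, literals {a=false, b=true, c=false, e=true}.
              branch 2.1.2.2 (add !e):
                × closes — contains both e and !e.
      branch 2.2 (add !((a -> !e) && b), !(!e == (!b && (e && c)))):
        !((a -> !e) && b): β-rule — branch into !(a -> !e)  //  !b.
          branch 2.2.1 (add !(a -> !e)):
            !(a -> !e): α-rule — add a, !!e.
            !(!e == (!b && (e && c))): β-rule — branch into !e, !(!b && (e && c))  //  !!e, (!b && (e && c)).
              branch 2.2.1.1 (add !e, !(!b && (e && c))):
                × closes — contains both e and !e.
              branch 2.2.1.2 (add !!e, (!b && (e && c))):
                (!b && (e && c)): α-rule — add !b, (e && c).
                (e && c): α-rule — add e, c.
                ○ open, literals {a=true, b=false, c=true, e=true}.
          branch 2.2.2 (add !b):
            !(!e == (!b && (e && c))): β-rule — branch into !e, !(!b && (e && c))  //  !!e, (!b && (e && c)).
              branch 2.2.2.1 (add !e, !(!b && (e && c))):
                !(!b && (e && c)): β-rule — branch into !!b  //  !(e && c).
                  branch 2.2.2.1.1 (add !!b):
                    × closes — contains both b and !b.
                  branch 2.2.2.1.2 (add !(e && c)):
                    !(e && c): β-rule — branch into !e  //  !c.
                      branch 2.2.2.1.2.1 (add !e):
                        ○ open, literals {b=false, e=false}.
                      branch 2.2.2.1.2.2 (add !c):
                        ○ open, literals {b=false, c=false, e=false}.
              branch 2.2.2.2 (add !!e, (!b && (e && c))):
                (!b && (e && c)): α-rule — add !b, (e && c).
                (e && c): α-rule — add e, c.
                ○ open, literals {b=false, c=true, e=true}.
5 branches closed, 8 open.
Each open branch fixes some atoms; the unmentioned ones are free. Counting distinct full assignments: branch {e=true} (a, b, c, d) contributes 16 new; branch {a=false} (b, c, d, e) contributes 8 new; branch {a=false, b=true, e=true} (c, d) contributes 0 new; branch {a=false, b=true, c=false, e=true} (d) contributes 0 new; branch {a=true, b=false, c=true, e=true} (d) contributes 0 new; branch {b=false, e=false} (a, c, d) contributes 4 new; branch {b=false, c=false, e=false} (a, d) contributes 0 new; branch {b=false, c=true, e=true} (a, d) contributes 0 new. Total: 28.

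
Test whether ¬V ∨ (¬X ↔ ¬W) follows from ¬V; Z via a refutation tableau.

Initial set: {T ¬V; T Z; F (¬V ∨ (¬X ↔ ¬W))}.
F (¬V ∨ (¬X ↔ ¬W)): α-rule — add F ¬V, F (¬X ↔ ¬W).
× closes — contains both V and ¬V.
All 1 branch closes.
Every branch closed, so the premises entail the conclusion.

Yes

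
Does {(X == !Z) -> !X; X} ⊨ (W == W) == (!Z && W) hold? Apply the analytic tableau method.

No

Initial set: {((X == !Z) -> !X); X; !((W == W) == (!Z && W))}.
((X == !Z) -> !X): β-rule — branch into !(X == !Z)  //  !X.
  branch 1 (add !(X == !Z)):
    !((W == W) == (!Z && W)): β-rule — branch into (W == W), !(!Z && W)  //  !(W == W), (!Z && W).
      branch 1.1 (add (W == W), !(!Z && W)):
        !(X == !Z): β-rule — branch into X, !!Z  //  !X, !Z.
          branch 1.1.1 (add X, !!Z):
            (W == W): β-rule — branch into W, W  //  !W, !W.
              branch 1.1.1.1 (add W, W):
                !(!Z && W): β-rule — branch into !!Z  //  !W.
                  branch 1.1.1.1.1 (add !!Z):
                    ○ open, literals {W=T, X=T, Z=T}.
                  branch 1.1.1.1.2 (add !W):
                    × closes — contains both W and !W.
              branch 1.1.1.2 (add !W, !W):
                !(!Z && W): β-rule — branch into !!Z  //  !W.
                  branch 1.1.1.2.1 (add !!Z):
                    ○ open, literals {W=F, X=T, Z=T}.
                  branch 1.1.1.2.2 (add !W):
                    ○ open, literals {W=F, X=T, Z=T}.
          branch 1.1.2 (add !X, !Z):
            × closes — contains both X and !X.
      branch 1.2 (add !(W == W), (!Z && W)):
        (!Z && W): α-rule — add !Z, W.
        !(X == !Z): β-rule — branch into X, !!Z  //  !X, !Z.
          branch 1.2.1 (add X, !!Z):
            × closes — contains both Z and !Z.
          branch 1.2.2 (add !X, !Z):
            × closes — contains both X and !X.
  branch 2 (add !X):
    × closes — contains both X and !X.
5 branches closed, 3 open.
An open branch gives a countermodel: W=T, X=T, Z=T (unmentioned atoms arbitrary); the premises hold there but the conclusion fails.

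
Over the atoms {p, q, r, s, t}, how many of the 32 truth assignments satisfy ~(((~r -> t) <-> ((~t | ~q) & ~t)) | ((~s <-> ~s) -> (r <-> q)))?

Initial set: {~(((~r -> t) <-> ((~t | ~q) & ~t)) | ((~s <-> ~s) -> (r <-> q)))}.
~(((~r -> t) <-> ((~t | ~q) & ~t)) | ((~s <-> ~s) -> (r <-> q))): α-rule — add ~((~r -> t) <-> ((~t | ~q) & ~t)), ~((~s <-> ~s) -> (r <-> q)).
~((~s <-> ~s) -> (r <-> q)): α-rule — add (~s <-> ~s), ~(r <-> q).
~((~r -> t) <-> ((~t | ~q) & ~t)): β-rule — branch into (~r -> t), ~((~t | ~q) & ~t)  //  ~(~r -> t), ((~t | ~q) & ~t).
  branch 1 (add (~r -> t), ~((~t | ~q) & ~t)):
    (~s <-> ~s): β-rule — branch into ~s, ~s  //  ~~s, ~~s.
      branch 1.1 (add ~s, ~s):
        ~(r <-> q): β-rule — branch into r, ~q  //  ~r, q.
          branch 1.1.1 (add r, ~q):
            (~r -> t): β-rule — branch into ~~r  //  t.
              branch 1.1.1.1 (add ~~r):
                ~((~t | ~q) & ~t): β-rule — branch into ~(~t | ~q)  //  ~~t.
                  branch 1.1.1.1.1 (add ~(~t | ~q)):
                    ~(~t | ~q): α-rule — add ~~t, ~~q.
                    × closes — contains both q and ~q.
                  branch 1.1.1.1.2 (add ~~t):
                    ○ open, literals {q=F, r=T, s=F, t=T}.
              branch 1.1.1.2 (add t):
                ~((~t | ~q) & ~t): β-rule — branch into ~(~t | ~q)  //  ~~t.
                  branch 1.1.1.2.1 (add ~(~t | ~q)):
                    ~(~t | ~q): α-rule — add ~~t, ~~q.
                    × closes — contains both q and ~q.
                  branch 1.1.1.2.2 (add ~~t):
                    ○ open, literals {q=F, r=T, s=F, t=T}.
          branch 1.1.2 (add ~r, q):
            (~r -> t): β-rule — branch into ~~r  //  t.
              branch 1.1.2.1 (add ~~r):
                × closes — contains both r and ~r.
              branch 1.1.2.2 (add t):
                ~((~t | ~q) & ~t): β-rule — branch into ~(~t | ~q)  //  ~~t.
                  branch 1.1.2.2.1 (add ~(~t | ~q)):
                    ~(~t | ~q): α-rule — add ~~t, ~~q.
                    ○ open, literals {q=T, r=F, s=F, t=T}.
                  branch 1.1.2.2.2 (add ~~t):
                    ○ open, literals {q=T, r=F, s=F, t=T}.
      branch 1.2 (add ~~s, ~~s):
        ~(r <-> q): β-rule — branch into r, ~q  //  ~r, q.
          branch 1.2.1 (add r, ~q):
            (~r -> t): β-rule — branch into ~~r  //  t.
              branch 1.2.1.1 (add ~~r):
                ~((~t | ~q) & ~t): β-rule — branch into ~(~t | ~q)  //  ~~t.
                  branch 1.2.1.1.1 (add ~(~t | ~q)):
                    ~(~t | ~q): α-rule — add ~~t, ~~q.
                    × closes — contains both q and ~q.
                  branch 1.2.1.1.2 (add ~~t):
                    ○ open, literals {q=F, r=T, s=T, t=T}.
              branch 1.2.1.2 (add t):
                ~((~t | ~q) & ~t): β-rule — branch into ~(~t | ~q)  //  ~~t.
                  branch 1.2.1.2.1 (add ~(~t | ~q)):
                    ~(~t | ~q): α-rule — add ~~t, ~~q.
                    × closes — contains both q and ~q.
                  branch 1.2.1.2.2 (add ~~t):
                    ○ open, literals {q=F, r=T, s=T, t=T}.
          branch 1.2.2 (add ~r, q):
            (~r -> t): β-rule — branch into ~~r  //  t.
              branch 1.2.2.1 (add ~~r):
                × closes — contains both r and ~r.
              branch 1.2.2.2 (add t):
                ~((~t | ~q) & ~t): β-rule — branch into ~(~t | ~q)  //  ~~t.
                  branch 1.2.2.2.1 (add ~(~t | ~q)):
                    ~(~t | ~q): α-rule — add ~~t, ~~q.
                    ○ open, literals {q=T, r=F, s=T, t=T}.
                  branch 1.2.2.2.2 (add ~~t):
                    ○ open, literals {q=T, r=F, s=T, t=T}.
  branch 2 (add ~(~r -> t), ((~t | ~q) & ~t)):
    ~(~r -> t): α-rule — add ~r, ~t.
    ((~t | ~q) & ~t): α-rule — add (~t | ~q), ~t.
    (~s <-> ~s): β-rule — branch into ~s, ~s  //  ~~s, ~~s.
      branch 2.1 (add ~s, ~s):
        ~(r <-> q): β-rule — branch into r, ~q  //  ~r, q.
          branch 2.1.1 (add r, ~q):
            × closes — contains both r and ~r.
          branch 2.1.2 (add ~r, q):
            (~t | ~q): β-rule — branch into ~t  //  ~q.
              branch 2.1.2.1 (add ~t):
                ○ open, literals {q=T, r=F, s=F, t=F}.
              branch 2.1.2.2 (add ~q):
                × closes — contains both q and ~q.
      branch 2.2 (add ~~s, ~~s):
        ~(r <-> q): β-rule — branch into r, ~q  //  ~r, q.
          branch 2.2.1 (add r, ~q):
            × closes — contains both r and ~r.
          branch 2.2.2 (add ~r, q):
            (~t | ~q): β-rule — branch into ~t  //  ~q.
              branch 2.2.2.1 (add ~t):
                ○ open, literals {q=T, r=F, s=T, t=F}.
              branch 2.2.2.2 (add ~q):
                × closes — contains both q and ~q.
10 branches closed, 10 open.
Each open branch fixes some atoms; the unmentioned ones are free. Counting distinct full assignments: branch {q=F, r=T, s=F, t=T} (p) contributes 2 new; branch {q=F, r=T, s=F, t=T} (p) contributes 0 new; branch {q=T, r=F, s=F, t=T} (p) contributes 2 new; branch {q=T, r=F, s=F, t=T} (p) contributes 0 new; branch {q=F, r=T, s=T, t=T} (p) contributes 2 new; branch {q=F, r=T, s=T, t=T} (p) contributes 0 new; branch {q=T, r=F, s=T, t=T} (p) contributes 2 new; branch {q=T, r=F, s=T, t=T} (p) contributes 0 new; branch {q=T, r=F, s=F, t=F} (p) contributes 2 new; branch {q=T, r=F, s=T, t=F} (p) contributes 2 new. Total: 12.

12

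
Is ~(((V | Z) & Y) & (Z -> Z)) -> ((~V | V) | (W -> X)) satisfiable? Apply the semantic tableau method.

Initial set: {(~(((V | Z) & Y) & (Z -> Z)) -> ((~V | V) | (W -> X)))}.
(~(((V | Z) & Y) & (Z -> Z)) -> ((~V | V) | (W -> X))): β-rule — branch into ~~(((V | Z) & Y) & (Z -> Z))  //  ((~V | V) | (W -> X)).
  branch 1 (add ~~(((V | Z) & Y) & (Z -> Z))):
    ~~(((V | Z) & Y) & (Z -> Z)): α-rule — add ((V | Z) & Y), (Z -> Z).
    ((V | Z) & Y): α-rule — add (V | Z), Y.
    (Z -> Z): β-rule — branch into ~Z  //  Z.
      branch 1.1 (add ~Z):
        (V | Z): β-rule — branch into V  //  Z.
          branch 1.1.1 (add V):
            ○ open, literals {V=1, Y=1, Z=0}.
          branch 1.1.2 (add Z):
            × closes — contains both Z and ~Z.
      branch 1.2 (add Z):
        (V | Z): β-rule — branch into V  //  Z.
          branch 1.2.1 (add V):
            ○ open, literals {V=1, Y=1, Z=1}.
          branch 1.2.2 (add Z):
            ○ open, literals {Y=1, Z=1}.
  branch 2 (add ((~V | V) | (W -> X))):
    ((~V | V) | (W -> X)): β-rule — branch into (~V | V)  //  (W -> X).
      branch 2.1 (add (~V | V)):
        (~V | V): β-rule — branch into ~V  //  V.
          branch 2.1.1 (add ~V):
            ○ open, literals {V=0}.
          branch 2.1.2 (add V):
            ○ open, literals {V=1}.
      branch 2.2 (add (W -> X)):
        (W -> X): β-rule — branch into ~W  //  X.
          branch 2.2.1 (add ~W):
            ○ open, literals {W=0}.
          branch 2.2.2 (add X):
            ○ open, literals {X=1}.
1 branch closed, 7 open.
An open branch gives a satisfying assignment: V=1, Y=1, Z=0.

Satisfiable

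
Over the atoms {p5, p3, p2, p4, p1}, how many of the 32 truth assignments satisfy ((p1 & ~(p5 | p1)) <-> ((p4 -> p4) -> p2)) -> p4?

Initial set: {(((p1 & ~(p5 | p1)) <-> ((p4 -> p4) -> p2)) -> p4)}.
(((p1 & ~(p5 | p1)) <-> ((p4 -> p4) -> p2)) -> p4): β-rule — branch into ~((p1 & ~(p5 | p1)) <-> ((p4 -> p4) -> p2))  //  p4.
  branch 1 (add ~((p1 & ~(p5 | p1)) <-> ((p4 -> p4) -> p2))):
    ~((p1 & ~(p5 | p1)) <-> ((p4 -> p4) -> p2)): β-rule — branch into (p1 & ~(p5 | p1)), ~((p4 -> p4) -> p2)  //  ~(p1 & ~(p5 | p1)), ((p4 -> p4) -> p2).
      branch 1.1 (add (p1 & ~(p5 | p1)), ~((p4 -> p4) -> p2)):
        (p1 & ~(p5 | p1)): α-rule — add p1, ~(p5 | p1).
        ~((p4 -> p4) -> p2): α-rule — add (p4 -> p4), ~p2.
        ~(p5 | p1): α-rule — add ~p5, ~p1.
        × closes — contains both p1 and ~p1.
      branch 1.2 (add ~(p1 & ~(p5 | p1)), ((p4 -> p4) -> p2)):
        ~(p1 & ~(p5 | p1)): β-rule — branch into ~p1  //  ~~(p5 | p1).
          branch 1.2.1 (add ~p1):
            ((p4 -> p4) -> p2): β-rule — branch into ~(p4 -> p4)  //  p2.
              branch 1.2.1.1 (add ~(p4 -> p4)):
                ~(p4 -> p4): α-rule — add p4, ~p4.
                × closes — contains both p4 and ~p4.
              branch 1.2.1.2 (add p2):
                ○ open, literals {p1=0, p2=1}.
          branch 1.2.2 (add ~~(p5 | p1)):
            ((p4 -> p4) -> p2): β-rule — branch into ~(p4 -> p4)  //  p2.
              branch 1.2.2.1 (add ~(p4 -> p4)):
                ~(p4 -> p4): α-rule — add p4, ~p4.
                × closes — contains both p4 and ~p4.
              branch 1.2.2.2 (add p2):
                ~~(p5 | p1): β-rule — branch into p5  //  p1.
                  branch 1.2.2.2.1 (add p5):
                    ○ open, literals {p2=1, p5=1}.
                  branch 1.2.2.2.2 (add p1):
                    ○ open, literals {p1=1, p2=1}.
  branch 2 (add p4):
    ○ open, literals {p4=1}.
3 branches closed, 4 open.
Each open branch fixes some atoms; the unmentioned ones are free. Counting distinct full assignments: branch {p1=0, p2=1} (p5, p3, p4) contributes 8 new; branch {p2=1, p5=1} (p3, p4, p1) contributes 4 new; branch {p1=1, p2=1} (p5, p3, p4) contributes 4 new; branch {p4=1} (p5, p3, p2, p1) contributes 8 new. Total: 24.

24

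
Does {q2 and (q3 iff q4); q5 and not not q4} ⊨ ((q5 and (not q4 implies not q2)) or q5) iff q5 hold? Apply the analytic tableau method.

Initial set: {(q2 and (q3 iff q4)); (q5 and not not q4); not (((q5 and (not q4 implies not q2)) or q5) iff q5)}.
(q2 and (q3 iff q4)): α-rule — add q2, (q3 iff q4).
(q5 and not not q4): α-rule — add q5, not not q4.
not not q4: drop double negation, giving q4.
not (((q5 and (not q4 implies not q2)) or q5) iff q5): β-rule — branch into ((q5 and (not q4 implies not q2)) or q5), not q5  //  not ((q5 and (not q4 implies not q2)) or q5), q5.
  branch 1 (add ((q5 and (not q4 implies not q2)) or q5), not q5):
    × closes — contains both q5 and not q5.
  branch 2 (add not ((q5 and (not q4 implies not q2)) or q5), q5):
    not ((q5 and (not q4 implies not q2)) or q5): α-rule — add not (q5 and (not q4 implies not q2)), not q5.
    × closes — contains both q5 and not q5.
All 2 branches close.
Every branch closed, so the premises entail the conclusion.

Yes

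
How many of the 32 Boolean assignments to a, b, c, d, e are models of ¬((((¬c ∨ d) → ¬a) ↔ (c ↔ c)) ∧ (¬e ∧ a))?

Initial set: {¬((((¬c ∨ d) → ¬a) ↔ (c ↔ c)) ∧ (¬e ∧ a))}.
¬((((¬c ∨ d) → ¬a) ↔ (c ↔ c)) ∧ (¬e ∧ a)): β-rule — branch into ¬(((¬c ∨ d) → ¬a) ↔ (c ↔ c))  //  ¬(¬e ∧ a).
  branch 1 (add ¬(((¬c ∨ d) → ¬a) ↔ (c ↔ c))):
    ¬(((¬c ∨ d) → ¬a) ↔ (c ↔ c)): β-rule — branch into ((¬c ∨ d) → ¬a), ¬(c ↔ c)  //  ¬((¬c ∨ d) → ¬a), (c ↔ c).
      branch 1.1 (add ((¬c ∨ d) → ¬a), ¬(c ↔ c)):
        ((¬c ∨ d) → ¬a): β-rule — branch into ¬(¬c ∨ d)  //  ¬a.
          branch 1.1.1 (add ¬(¬c ∨ d)):
            ¬(¬c ∨ d): α-rule — add ¬¬c, ¬d.
            ¬(c ↔ c): β-rule — branch into c, ¬c  //  ¬c, c.
              branch 1.1.1.1 (add c, ¬c):
                × closes — contains both c and ¬c.
              branch 1.1.1.2 (add ¬c, c):
                × closes — contains both c and ¬c.
          branch 1.1.2 (add ¬a):
            ¬(c ↔ c): β-rule — branch into c, ¬c  //  ¬c, c.
              branch 1.1.2.1 (add c, ¬c):
                × closes — contains both c and ¬c.
              branch 1.1.2.2 (add ¬c, c):
                × closes — contains both c and ¬c.
      branch 1.2 (add ¬((¬c ∨ d) → ¬a), (c ↔ c)):
        ¬((¬c ∨ d) → ¬a): α-rule — add (¬c ∨ d), ¬¬a.
        (c ↔ c): β-rule — branch into c, c  //  ¬c, ¬c.
          branch 1.2.1 (add c, c):
            (¬c ∨ d): β-rule — branch into ¬c  //  d.
              branch 1.2.1.1 (add ¬c):
                × closes — contains both c and ¬c.
              branch 1.2.1.2 (add d):
                ○ open, literals {a=true, c=true, d=true}.
          branch 1.2.2 (add ¬c, ¬c):
            (¬c ∨ d): β-rule — branch into ¬c  //  d.
              branch 1.2.2.1 (add ¬c):
                ○ open, literals {a=true, c=false}.
              branch 1.2.2.2 (add d):
                ○ open, literals {a=true, c=false, d=true}.
  branch 2 (add ¬(¬e ∧ a)):
    ¬(¬e ∧ a): β-rule — branch into ¬¬e  //  ¬a.
      branch 2.1 (add ¬¬e):
        ○ open, literals {e=true}.
      branch 2.2 (add ¬a):
        ○ open, literals {a=false}.
5 branches closed, 5 open.
Each open branch fixes some atoms; the unmentioned ones are free. Counting distinct full assignments: branch {a=true, c=true, d=true} (b, e) contributes 4 new; branch {a=true, c=false} (b, d, e) contributes 8 new; branch {a=true, c=false, d=true} (b, e) contributes 0 new; branch {e=true} (a, b, c, d) contributes 10 new; branch {a=false} (b, c, d, e) contributes 8 new. Total: 30.

30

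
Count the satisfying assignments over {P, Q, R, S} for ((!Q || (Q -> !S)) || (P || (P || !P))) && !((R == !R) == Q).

8

Initial set: {T (((!Q || (Q -> !S)) || (P || (P || !P))) && !((R == !R) == Q))}.
T (((!Q || (Q -> !S)) || (P || (P || !P))) && !((R == !R) == Q)): α-rule — add T ((!Q || (Q -> !S)) || (P || (P || !P))), T !((R == !R) == Q).
T ((!Q || (Q -> !S)) || (P || (P || !P))): β-rule — branch into T (!Q || (Q -> !S))  //  T (P || (P || !P)).
  branch 1 (add T (!Q || (Q -> !S))):
    T !((R == !R) == Q): β-rule — branch into T (R == !R), F Q  //  F (R == !R), T Q.
      branch 1.1 (add T (R == !R), F Q):
        T (!Q || (Q -> !S)): β-rule — branch into T !Q  //  T (Q -> !S).
          branch 1.1.1 (add T !Q):
            T (R == !R): β-rule — branch into T R, T !R  //  F R, F !R.
              branch 1.1.1.1 (add T R, T !R):
                × closes — contains both R and !R.
              branch 1.1.1.2 (add F R, F !R):
                × closes — contains both R and !R.
          branch 1.1.2 (add T (Q -> !S)):
            T (R == !R): β-rule — branch into T R, T !R  //  F R, F !R.
              branch 1.1.2.1 (add T R, T !R):
                × closes — contains both R and !R.
              branch 1.1.2.2 (add F R, F !R):
                × closes — contains both R and !R.
      branch 1.2 (add F (R == !R), T Q):
        T (!Q || (Q -> !S)): β-rule — branch into T !Q  //  T (Q -> !S).
          branch 1.2.1 (add T !Q):
            × closes — contains both Q and !Q.
          branch 1.2.2 (add T (Q -> !S)):
            F (R == !R): β-rule — branch into T R, F !R  //  F R, T !R.
              branch 1.2.2.1 (add T R, F !R):
                T (Q -> !S): β-rule — branch into F Q  //  T !S.
                  branch 1.2.2.1.1 (add F Q):
                    × closes — contains both Q and !Q.
                  branch 1.2.2.1.2 (add T !S):
                    ○ open, literals {Q=true, R=true, S=false}.
              branch 1.2.2.2 (add F R, T !R):
                T (Q -> !S): β-rule — branch into F Q  //  T !S.
                  branch 1.2.2.2.1 (add F Q):
                    × closes — contains both Q and !Q.
                  branch 1.2.2.2.2 (add T !S):
                    ○ open, literals {Q=true, R=false, S=false}.
  branch 2 (add T (P || (P || !P))):
    T !((R == !R) == Q): β-rule — branch into T (R == !R), F Q  //  F (R == !R), T Q.
      branch 2.1 (add T (R == !R), F Q):
        T (P || (P || !P)): β-rule — branch into T P  //  T (P || !P).
          branch 2.1.1 (add T P):
            T (R == !R): β-rule — branch into T R, T !R  //  F R, F !R.
              branch 2.1.1.1 (add T R, T !R):
                × closes — contains both R and !R.
              branch 2.1.1.2 (add F R, F !R):
                × closes — contains both R and !R.
          branch 2.1.2 (add T (P || !P)):
            T (R == !R): β-rule — branch into T R, T !R  //  F R, F !R.
              branch 2.1.2.1 (add T R, T !R):
                × closes — contains both R and !R.
              branch 2.1.2.2 (add F R, F !R):
                × closes — contains both R and !R.
      branch 2.2 (add F (R == !R), T Q):
        T (P || (P || !P)): β-rule — branch into T P  //  T (P || !P).
          branch 2.2.1 (add T P):
            F (R == !R): β-rule — branch into T R, F !R  //  F R, T !R.
              branch 2.2.1.1 (add T R, F !R):
                ○ open, literals {P=true, Q=true, R=true}.
              branch 2.2.1.2 (add F R, T !R):
                ○ open, literals {P=true, Q=true, R=false}.
          branch 2.2.2 (add T (P || !P)):
            F (R == !R): β-rule — branch into T R, F !R  //  F R, T !R.
              branch 2.2.2.1 (add T R, F !R):
                T (P || !P): β-rule — branch into T P  //  T !P.
                  branch 2.2.2.1.1 (add T P):
                    ○ open, literals {P=true, Q=true, R=true}.
                  branch 2.2.2.1.2 (add T !P):
                    ○ open, literals {P=false, Q=true, R=true}.
              branch 2.2.2.2 (add F R, T !R):
                T (P || !P): β-rule — branch into T P  //  T !P.
                  branch 2.2.2.2.1 (add T P):
                    ○ open, literals {P=true, Q=true, R=false}.
                  branch 2.2.2.2.2 (add T !P):
                    ○ open, literals {P=false, Q=true, R=false}.
11 branches closed, 8 open.
Each open branch fixes some atoms; the unmentioned ones are free. Counting distinct full assignments: branch {Q=true, R=true, S=false} (P) contributes 2 new; branch {Q=true, R=false, S=false} (P) contributes 2 new; branch {P=true, Q=true, R=true} (S) contributes 1 new; branch {P=true, Q=true, R=false} (S) contributes 1 new; branch {P=true, Q=true, R=true} (S) contributes 0 new; branch {P=false, Q=true, R=true} (S) contributes 1 new; branch {P=true, Q=true, R=false} (S) contributes 0 new; branch {P=false, Q=true, R=false} (S) contributes 1 new. Total: 8.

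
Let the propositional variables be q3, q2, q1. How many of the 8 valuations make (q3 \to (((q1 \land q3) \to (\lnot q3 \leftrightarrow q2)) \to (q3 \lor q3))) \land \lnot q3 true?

Initial set: {((q3 \to (((q1 \land q3) \to (\lnot q3 \leftrightarrow q2)) \to (q3 \lor q3))) \land \lnot q3)}.
((q3 \to (((q1 \land q3) \to (\lnot q3 \leftrightarrow q2)) \to (q3 \lor q3))) \land \lnot q3): α-rule — add (q3 \to (((q1 \land q3) \to (\lnot q3 \leftrightarrow q2)) \to (q3 \lor q3))), \lnot q3.
(q3 \to (((q1 \land q3) \to (\lnot q3 \leftrightarrow q2)) \to (q3 \lor q3))): β-rule — branch into \lnot q3  //  (((q1 \land q3) \to (\lnot q3 \leftrightarrow q2)) \to (q3 \lor q3)).
  branch 1 (add \lnot q3):
    ○ open, literals {q3=0}.
  branch 2 (add (((q1 \land q3) \to (\lnot q3 \leftrightarrow q2)) \to (q3 \lor q3))):
    (((q1 \land q3) \to (\lnot q3 \leftrightarrow q2)) \to (q3 \lor q3)): β-rule — branch into \lnot ((q1 \land q3) \to (\lnot q3 \leftrightarrow q2))  //  (q3 \lor q3).
      branch 2.1 (add \lnot ((q1 \land q3) \to (\lnot q3 \leftrightarrow q2))):
        \lnot ((q1 \land q3) \to (\lnot q3 \leftrightarrow q2)): α-rule — add (q1 \land q3), \lnot (\lnot q3 \leftrightarrow q2).
        (q1 \land q3): α-rule — add q1, q3.
        × closes — contains both q3 and \lnot q3.
      branch 2.2 (add (q3 \lor q3)):
        (q3 \lor q3): β-rule — branch into q3  //  q3.
          branch 2.2.1 (add q3):
            × closes — contains both q3 and \lnot q3.
          branch 2.2.2 (add q3):
            × closes — contains both q3 and \lnot q3.
3 branches closed, 1 open.
Each open branch fixes some atoms; the unmentioned ones are free. Counting distinct full assignments: branch {q3=0} (q2, q1) contributes 4 new. Total: 4.

4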